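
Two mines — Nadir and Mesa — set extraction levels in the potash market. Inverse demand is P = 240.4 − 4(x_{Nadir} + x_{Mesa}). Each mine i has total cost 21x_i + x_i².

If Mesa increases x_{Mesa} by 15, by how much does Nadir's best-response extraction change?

Mine Nadir's profit: π = x_{Nadir}(240.4 − 4(x_{Nadir} + x_{Mesa})) − 21x_{Nadir} − x_{Nadir}².
∂π/∂x_{Nadir} = 219.4 − 10x_{Nadir} − 4x_{Mesa} = 0, so x_{Nadir} = 21.94 − 0.4x_{Mesa}.
The reaction-function slope is −0.4, so a 15-unit rise in x_{Mesa} moves x_{Nadir} by −0.4 × 15 = −6. Nadir's best response falls — the actions are strategic substitutes.

-6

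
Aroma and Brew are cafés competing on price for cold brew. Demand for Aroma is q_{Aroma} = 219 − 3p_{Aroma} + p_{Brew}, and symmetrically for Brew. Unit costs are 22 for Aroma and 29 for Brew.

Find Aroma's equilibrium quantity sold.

Aroma's profit: π = (p_{Aroma} − 22)(219 − 3p_{Aroma} + p_{Brew}).
∂π/∂p_{Aroma} = 285 − 6p_{Aroma} + p_{Brew} = 0 ⇒ p_{Aroma} = 47.5 + (1/6)p_{Brew}.
Similarly p_{Brew} = 51 + (1/6)p_{Aroma}.
Plugging p_{Brew} into Aroma's best response: p_{Aroma} = 47.5 + (1/6)(51 + (1/6)p_{Aroma}) ⇒ (35/36)p_{Aroma} = 56, so p_{Aroma} = 57.6.
Then p_{Brew} = 51 + (1/6)·57.6 = 60.6.
q_{Aroma} = 219 − 3·57.6 + 60.6 = 106.8.

106.8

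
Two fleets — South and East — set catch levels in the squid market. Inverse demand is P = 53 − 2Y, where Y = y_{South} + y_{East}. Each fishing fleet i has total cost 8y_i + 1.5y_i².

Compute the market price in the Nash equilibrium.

33

Fishing fleet South's profit: π = y_{South}(53 − 2(y_{South} + y_{East})) − 8y_{South} − 1.5y_{South}².
∂π/∂y_{South} = 45 − 7y_{South} − 2y_{East} = 0, so y_{South} = 45/7 − (2/7)y_{East}.
The game is symmetric, so in equilibrium y_{East} = y_{South}: the reaction function gives (9/7)y_{South} = 45/7, hence y_{South} = 5.
Equilibrium price: P = 53 − 2·10 = 33.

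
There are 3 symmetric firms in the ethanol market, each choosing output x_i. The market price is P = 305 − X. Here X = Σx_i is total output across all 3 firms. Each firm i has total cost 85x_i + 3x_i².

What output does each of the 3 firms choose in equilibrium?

A representative firm's profit is π_i = x_i(305 − X) − 85x_i − 3x_i², with X = x_i + Σ_{j≠i} x_j.
First-order condition: 220 − 8x_i − Σ_{j≠i} x_j = 0.
In a symmetric equilibrium every firm chooses the same x, so Σ_{j≠i} x_j = 2x. The condition becomes 220 − 10x = 0, giving x = 220/10 = 22.

22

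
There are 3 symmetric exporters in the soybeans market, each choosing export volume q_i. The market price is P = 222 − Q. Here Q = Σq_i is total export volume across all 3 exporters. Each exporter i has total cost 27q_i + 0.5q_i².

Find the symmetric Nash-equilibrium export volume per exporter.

39

A representative exporter's profit is π_i = q_i(222 − Q) − 27q_i − 0.5q_i², with Q = q_i + Σ_{j≠i} q_j.
First-order condition: 195 − 3q_i − Σ_{j≠i} q_j = 0.
Imposing symmetry (q_j = q for all j) turns Σ_{j≠i} q_j into 2q, so 195 = 5q and q = 39.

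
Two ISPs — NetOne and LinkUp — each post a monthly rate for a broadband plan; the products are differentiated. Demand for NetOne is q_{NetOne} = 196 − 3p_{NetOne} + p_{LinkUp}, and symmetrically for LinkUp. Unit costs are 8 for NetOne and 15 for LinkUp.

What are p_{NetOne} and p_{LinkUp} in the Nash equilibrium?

44.6, 47.6

NetOne's profit: π = (p_{NetOne} − 8)(196 − 3p_{NetOne} + p_{LinkUp}).
∂π/∂p_{NetOne} = 220 − 6p_{NetOne} + p_{LinkUp} = 0 ⇒ p_{NetOne} = 110/3 + (1/6)p_{LinkUp}.
Similarly p_{LinkUp} = 241/6 + (1/6)p_{NetOne}.
Substituting the second reaction function into the first: p_{NetOne} = 110/3 + (1/6)(241/6 + (1/6)p_{NetOne}), which gives (35/36)p_{NetOne} = 1561/36 ⇒ p_{NetOne} = 44.6.
Then p_{LinkUp} = 241/6 + (1/6)·44.6 = 47.6.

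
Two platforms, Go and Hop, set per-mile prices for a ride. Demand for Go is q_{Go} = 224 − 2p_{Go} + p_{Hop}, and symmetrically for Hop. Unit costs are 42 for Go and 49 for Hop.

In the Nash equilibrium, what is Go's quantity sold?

123.2

Go's profit: π = (p_{Go} − 42)(224 − 2p_{Go} + p_{Hop}).
∂π/∂p_{Go} = 308 − 4p_{Go} + p_{Hop} = 0 ⇒ p_{Go} = 77 + 0.25p_{Hop}.
Similarly p_{Hop} = 80.5 + 0.25p_{Go}.
Solving the two reaction functions simultaneously: (1 − (0.25)(0.25))p_{Go} = 77 + 0.25·80.5, so 0.9375p_{Go} = 97.125 and p_{Go} = 103.6.
Then p_{Hop} = 80.5 + 0.25·103.6 = 106.4.
q_{Go} = 224 − 2·103.6 + 106.4 = 123.2.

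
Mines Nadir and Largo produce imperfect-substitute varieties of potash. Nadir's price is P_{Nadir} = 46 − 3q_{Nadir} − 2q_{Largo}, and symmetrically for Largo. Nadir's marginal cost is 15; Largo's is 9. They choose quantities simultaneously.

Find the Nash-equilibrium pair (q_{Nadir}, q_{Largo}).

Mine Nadir's profit: π = q_{Nadir}(46 − 3q_{Nadir} − 2q_{Largo}) − 15q_{Nadir}.
∂π/∂q_{Nadir} = 31 − 6q_{Nadir} − 2q_{Largo} = 0 ⇒ q_{Nadir} = 31/6 − (1/3)q_{Largo}.
Similarly q_{Largo} = 37/6 − (1/3)q_{Nadir}.
Solving the two reaction functions simultaneously: (1 − (−1/3)(−1/3))q_{Nadir} = 31/6 − (1/3)·(37/6), so (8/9)q_{Nadir} = 28/9 and q_{Nadir} = 3.5.
Then q_{Largo} = 37/6 − (1/3)·3.5 = 5.

3.5, 5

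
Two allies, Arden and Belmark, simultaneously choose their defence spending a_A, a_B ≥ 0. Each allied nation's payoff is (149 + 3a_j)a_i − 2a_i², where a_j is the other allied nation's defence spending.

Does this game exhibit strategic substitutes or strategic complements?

Arden's payoff is (149 + 3a_B)a_A − 2a_A².
∂π/∂a_A = 149 + 3a_B − 4a_A = 0, so a_A = 37.25 + 0.75a_B.
The best-response slope da_A/da_B = 0.75 > 0: the reaction function is upward-sloping, so the choices are strategic complements.

strategic complements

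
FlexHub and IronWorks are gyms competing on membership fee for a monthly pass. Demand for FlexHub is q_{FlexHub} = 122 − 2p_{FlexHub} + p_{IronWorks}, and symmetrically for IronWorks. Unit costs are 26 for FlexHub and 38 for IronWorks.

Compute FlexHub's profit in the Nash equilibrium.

2257.92

FlexHub's profit: π = (p_{FlexHub} − 26)(122 − 2p_{FlexHub} + p_{IronWorks}).
∂π/∂p_{FlexHub} = 174 − 4p_{FlexHub} + p_{IronWorks} = 0 ⇒ p_{FlexHub} = 43.5 + 0.25p_{IronWorks}.
Similarly p_{IronWorks} = 49.5 + 0.25p_{FlexHub}.
Solving the two reaction functions simultaneously: (1 − (0.25)(0.25))p_{FlexHub} = 43.5 + 0.25·49.5, so 0.9375p_{FlexHub} = 55.875 and p_{FlexHub} = 59.6.
Then p_{IronWorks} = 49.5 + 0.25·59.6 = 64.4.
q_{FlexHub} = 122 − 2·59.6 + 64.4 = 67.2.
Profit = (59.6 − 26)·67.2 = 2257.92.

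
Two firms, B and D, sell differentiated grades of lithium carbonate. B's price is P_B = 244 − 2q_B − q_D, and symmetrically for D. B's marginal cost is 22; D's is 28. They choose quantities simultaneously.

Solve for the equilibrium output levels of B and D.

44.8, 42.8

Firm B's profit: π = q_B(244 − 2q_B − q_D) − 22q_B.
∂π/∂q_B = 222 − 4q_B − q_D = 0 ⇒ q_B = 55.5 − 0.25q_D.
Similarly q_D = 54 − 0.25q_B.
Plugging q_D into B's best response: q_B = 55.5 − 0.25(54 − 0.25q_B) ⇒ 0.9375q_B = 42, so q_B = 44.8.
Then q_D = 54 − 0.25·44.8 = 42.8.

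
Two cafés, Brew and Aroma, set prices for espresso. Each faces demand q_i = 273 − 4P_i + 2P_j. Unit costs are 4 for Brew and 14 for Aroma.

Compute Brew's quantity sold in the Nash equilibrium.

Brew's profit: π = (P_{Brew} − 4)(273 − 4P_{Brew} + 2P_{Aroma}).
∂π/∂P_{Brew} = 289 − 8P_{Brew} + 2P_{Aroma} = 0 ⇒ P_{Brew} = 36.125 + 0.25P_{Aroma}.
Similarly P_{Aroma} = 41.125 + 0.25P_{Brew}.
Solving the two reaction functions simultaneously: (1 − (0.25)(0.25))P_{Brew} = 36.125 + 0.25·41.125, so 0.9375P_{Brew} = 1485/32 and P_{Brew} = 49.5.
Then P_{Aroma} = 41.125 + 0.25·49.5 = 53.5.
q_{Brew} = 273 − 4·49.5 + 2·53.5 = 182.

182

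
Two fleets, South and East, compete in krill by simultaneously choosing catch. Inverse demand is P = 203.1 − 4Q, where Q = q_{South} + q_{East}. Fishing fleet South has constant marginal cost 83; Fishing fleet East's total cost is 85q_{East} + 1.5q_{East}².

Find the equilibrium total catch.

Fishing fleet South's profit: π = q_{South}(203.1 − 4(q_{South} + q_{East})) − 83q_{South}.
∂π/∂q_{South} = 120.1 − 8q_{South} − 4q_{East} = 0, so q_{South} = 15.0125 − 0.5q_{East}.
For East: ∂π/∂q_{East} = 118.1 − 11q_{East} − 4q_{South} = 0 ⇒ q_{East} = 1181/110 − (4/11)q_{South}.
Substituting the second reaction function into the first: q_{South} = 15.0125 − 0.5(1181/110 − (4/11)q_{South}), which gives (9/11)q_{South} = 8487/880 ⇒ q_{South} = 11.7875.
Then q_{East} = 1181/110 − (4/11)·11.7875 = 6.45.
Total catch: 11.7875 + 6.45 = 18.2375.

18.2375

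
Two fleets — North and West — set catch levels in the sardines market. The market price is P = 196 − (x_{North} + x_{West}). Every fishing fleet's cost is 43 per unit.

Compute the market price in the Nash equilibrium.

Fishing fleet North's profit: π = x_{North}(196 − (x_{North} + x_{West})) − 43x_{North}.
∂π/∂x_{North} = 153 − 2x_{North} − x_{West} = 0, so x_{North} = 76.5 − 0.5x_{West}.
The game is symmetric, so in equilibrium x_{West} = x_{North}: the reaction function gives 1.5x_{North} = 76.5, hence x_{North} = 51.
Equilibrium price: P = 196 − 102 = 94.

94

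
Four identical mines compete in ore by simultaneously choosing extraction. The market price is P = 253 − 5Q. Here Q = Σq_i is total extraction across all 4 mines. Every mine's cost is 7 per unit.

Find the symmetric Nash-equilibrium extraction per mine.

A representative mine's profit is π_i = q_i(253 − 5Q) − 7q_i, with Q = q_i + Σ_{j≠i} q_j.
First-order condition: 246 − 10q_i − 5Σ_{j≠i} q_j = 0.
Imposing symmetry (q_j = q for all j) turns Σ_{j≠i} q_j into 3q, so 246 = 25q and q = 9.84.

9.84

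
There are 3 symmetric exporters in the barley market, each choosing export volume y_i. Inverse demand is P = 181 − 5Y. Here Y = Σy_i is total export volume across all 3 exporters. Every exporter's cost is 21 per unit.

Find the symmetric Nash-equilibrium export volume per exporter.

A representative exporter's profit is π_i = y_i(181 − 5Y) − 21y_i, with Y = y_i + Σ_{j≠i} y_j.
First-order condition: 160 − 10y_i − 5Σ_{j≠i} y_j = 0.
Imposing symmetry (y_j = y for all j) turns Σ_{j≠i} y_j into 2y, so 160 = 20y and y = 8.

8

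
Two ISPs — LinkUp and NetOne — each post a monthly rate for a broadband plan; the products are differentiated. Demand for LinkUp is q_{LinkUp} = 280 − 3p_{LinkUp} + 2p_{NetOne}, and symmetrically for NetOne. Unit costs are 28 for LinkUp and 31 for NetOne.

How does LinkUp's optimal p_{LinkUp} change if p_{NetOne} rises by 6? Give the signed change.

LinkUp's profit: π = (p_{LinkUp} − 28)(280 − 3p_{LinkUp} + 2p_{NetOne}).
∂π/∂p_{LinkUp} = 364 − 6p_{LinkUp} + 2p_{NetOne} = 0 ⇒ p_{LinkUp} = 182/3 + (1/3)p_{NetOne}.
The reaction-function slope is 1/3, so a 6-unit rise in p_{NetOne} moves p_{LinkUp} by 1/3 × 6 = 2. LinkUp's best response rises — the actions are strategic complements.

2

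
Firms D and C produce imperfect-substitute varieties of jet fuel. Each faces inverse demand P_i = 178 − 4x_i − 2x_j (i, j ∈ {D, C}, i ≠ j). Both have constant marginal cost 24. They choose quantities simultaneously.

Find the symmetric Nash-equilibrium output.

15.4

Firm D's profit: π = x_D(178 − 4x_D − 2x_C) − 24x_D.
∂π/∂x_D = 154 − 8x_D − 2x_C = 0 ⇒ x_D = 19.25 − 0.25x_C.
The game is symmetric, so in equilibrium x_C = x_D: the reaction function gives 1.25x_D = 19.25, hence x_D = 15.4.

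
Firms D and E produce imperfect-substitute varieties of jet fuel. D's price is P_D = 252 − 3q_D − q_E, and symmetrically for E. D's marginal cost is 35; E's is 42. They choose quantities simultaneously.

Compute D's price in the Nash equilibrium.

128.6

Firm D's profit: π = q_D(252 − 3q_D − q_E) − 35q_D.
∂π/∂q_D = 217 − 6q_D − q_E = 0 ⇒ q_D = 217/6 − (1/6)q_E.
Similarly q_E = 35 − (1/6)q_D.
Substituting the second reaction function into the first: q_D = 217/6 − (1/6)(35 − (1/6)q_D), which gives (35/36)q_D = 91/3 ⇒ q_D = 31.2.
Then q_E = 35 − (1/6)·31.2 = 29.8.
P_D = 252 − 3·31.2 − 29.8 = 128.6.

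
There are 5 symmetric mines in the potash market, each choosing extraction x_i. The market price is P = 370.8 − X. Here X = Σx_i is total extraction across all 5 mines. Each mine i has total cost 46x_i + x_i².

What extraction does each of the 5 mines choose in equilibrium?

A representative mine's profit is π_i = x_i(370.8 − X) − 46x_i − x_i², with X = x_i + Σ_{j≠i} x_j.
First-order condition: 324.8 − 4x_i − Σ_{j≠i} x_j = 0.
With identical mines, set every x_j = x: then 324.8 − 4x − 4x = 0, i.e. x = 324.8/8 = 40.6.

40.6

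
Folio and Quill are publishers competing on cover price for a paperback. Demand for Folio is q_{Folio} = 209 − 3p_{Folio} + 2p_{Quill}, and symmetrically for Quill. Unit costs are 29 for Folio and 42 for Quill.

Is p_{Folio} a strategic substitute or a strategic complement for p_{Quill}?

Folio's profit: π = (p_{Folio} − 29)(209 − 3p_{Folio} + 2p_{Quill}).
∂π/∂p_{Folio} = 296 − 6p_{Folio} + 2p_{Quill} = 0 ⇒ p_{Folio} = 148/3 + (1/3)p_{Quill}.
The best-response slope dp_{Folio}/dp_{Quill} = 1/3 > 0: the reaction function is upward-sloping, so the choices are strategic complements.

strategic complements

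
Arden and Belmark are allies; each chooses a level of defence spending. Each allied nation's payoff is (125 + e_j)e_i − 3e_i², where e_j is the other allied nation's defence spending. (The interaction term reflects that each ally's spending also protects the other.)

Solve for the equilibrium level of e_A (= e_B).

Arden's payoff is (125 + e_B)e_A − 3e_A².
∂π/∂e_A = 125 + e_B − 6e_A = 0, so e_A = 125/6 + (1/6)e_B.
The game is symmetric, so in equilibrium e_B = e_A: the reaction function gives (5/6)e_A = 125/6, hence e_A = 25.

25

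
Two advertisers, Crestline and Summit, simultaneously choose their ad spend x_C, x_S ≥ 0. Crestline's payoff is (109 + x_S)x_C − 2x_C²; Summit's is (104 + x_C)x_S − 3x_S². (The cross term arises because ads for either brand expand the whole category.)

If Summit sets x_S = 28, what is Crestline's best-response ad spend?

Expanding Crestline's payoff: 109x_C + x_Sx_C − 2x_C².
∂π/∂x_C = 109 + x_S − 4x_C = 0, so x_C = 27.25 + 0.25x_S.
At x_S = 28: x_C = 27.25 + 0.25·28 = 34.25.

34.25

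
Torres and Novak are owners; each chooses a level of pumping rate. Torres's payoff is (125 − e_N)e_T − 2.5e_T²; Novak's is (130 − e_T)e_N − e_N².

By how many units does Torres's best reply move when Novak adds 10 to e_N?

-2

Expanding Torres's payoff: 125e_T − e_Ne_T − 2.5e_T².
∂π/∂e_T = 125 − e_N − 5e_T = 0, so e_T = 25 − 0.2e_N.
The reaction-function slope is −0.2, so a 10-unit rise in e_N moves e_T by −0.2 × 10 = −2. Torres's best response falls — the actions are strategic substitutes.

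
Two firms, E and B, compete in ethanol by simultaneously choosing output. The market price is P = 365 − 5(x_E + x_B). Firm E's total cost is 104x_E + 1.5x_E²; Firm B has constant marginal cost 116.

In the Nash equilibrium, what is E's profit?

1098.5

Firm E's profit: π = x_E(365 − 5(x_E + x_B)) − 104x_E − 1.5x_E².
∂π/∂x_E = 261 − 13x_E − 5x_B = 0, so x_E = 261/13 − (5/13)x_B.
For B: ∂π/∂x_B = 249 − 10x_B − 5x_E = 0 ⇒ x_B = 24.9 − 0.5x_E.
Substituting the second reaction function into the first: x_E = 261/13 − (5/13)(24.9 − 0.5x_E), which gives (21/26)x_E = 10.5 ⇒ x_E = 13.
Then x_B = 24.9 − 0.5·13 = 18.4.
Price P = 365 − 5·31.4 = 208.
E's profit: (208 − 104)·13 − 1.5(13)² = 1098.5.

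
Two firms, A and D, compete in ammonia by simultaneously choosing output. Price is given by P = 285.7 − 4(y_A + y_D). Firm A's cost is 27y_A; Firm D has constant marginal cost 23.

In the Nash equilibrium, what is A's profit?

1802.0025

Firm A's profit: π = y_A(285.7 − 4(y_A + y_D)) − 27y_A.
∂π/∂y_A = 258.7 − 8y_A − 4y_D = 0, so y_A = 32.3375 − 0.5y_D.
By the same steps for D: y_D = 32.8375 − 0.5y_A.
Solving the two reaction functions simultaneously: (1 − (−0.5)(−0.5))y_A = 32.3375 − 0.5·32.8375, so 0.75y_A = 2547/160 and y_A = 21.225.
Then y_D = 32.8375 − 0.5·21.225 = 22.225.
Price P = 285.7 − 4·43.45 = 111.9.
A's profit: (111.9 − 27)·21.225 = 1802.0025.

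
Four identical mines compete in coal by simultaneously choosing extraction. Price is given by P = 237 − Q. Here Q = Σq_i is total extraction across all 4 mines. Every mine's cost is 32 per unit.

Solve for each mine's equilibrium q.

41

A representative mine's profit is π_i = q_i(237 − Q) − 32q_i, with Q = q_i + Σ_{j≠i} q_j.
First-order condition: 205 − 2q_i − Σ_{j≠i} q_j = 0.
Imposing symmetry (q_j = q for all j) turns Σ_{j≠i} q_j into 3q, so 205 = 5q and q = 41.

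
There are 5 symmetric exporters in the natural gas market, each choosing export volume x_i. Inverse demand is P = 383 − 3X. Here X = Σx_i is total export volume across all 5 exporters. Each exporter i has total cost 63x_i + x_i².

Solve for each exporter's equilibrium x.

16

A representative exporter's profit is π_i = x_i(383 − 3X) − 63x_i − x_i², with X = x_i + Σ_{j≠i} x_j.
First-order condition: 320 − 8x_i − 3Σ_{j≠i} x_j = 0.
With identical exporters, set every x_j = x: then 320 − 8x − 12x = 0, i.e. x = 320/20 = 16.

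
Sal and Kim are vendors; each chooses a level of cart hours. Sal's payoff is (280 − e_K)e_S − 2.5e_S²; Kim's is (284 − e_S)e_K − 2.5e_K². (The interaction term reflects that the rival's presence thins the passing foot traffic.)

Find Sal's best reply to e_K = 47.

46.6

Expanding Sal's payoff: 280e_S − e_Ke_S − 2.5e_S².
∂π/∂e_S = 280 − e_K − 5e_S = 0, so e_S = 56 − 0.2e_K.
At e_K = 47: e_S = 56 − 0.2·47 = 46.6.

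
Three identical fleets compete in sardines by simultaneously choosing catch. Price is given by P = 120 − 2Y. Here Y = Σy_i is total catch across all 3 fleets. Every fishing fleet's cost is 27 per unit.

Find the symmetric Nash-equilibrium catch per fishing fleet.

A representative fishing fleet's profit is π_i = y_i(120 − 2Y) − 27y_i, with Y = y_i + Σ_{j≠i} y_j.
First-order condition: 93 − 4y_i − 2Σ_{j≠i} y_j = 0.
In a symmetric equilibrium every fishing fleet chooses the same y, so Σ_{j≠i} y_j = 2y. The condition becomes 93 − 8y = 0, giving y = 93/8 = 11.625.

11.625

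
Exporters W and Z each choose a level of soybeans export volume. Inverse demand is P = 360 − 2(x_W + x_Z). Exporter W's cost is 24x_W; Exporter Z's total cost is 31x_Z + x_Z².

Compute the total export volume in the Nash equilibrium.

100.1

Exporter W's profit: π = x_W(360 − 2(x_W + x_Z)) − 24x_W.
∂π/∂x_W = 336 − 4x_W − 2x_Z = 0, so x_W = 84 − 0.5x_Z.
For Z: ∂π/∂x_Z = 329 − 6x_Z − 2x_W = 0 ⇒ x_Z = 329/6 − (1/3)x_W.
Substituting the second reaction function into the first: x_W = 84 − 0.5(329/6 − (1/3)x_W), which gives (5/6)x_W = 679/12 ⇒ x_W = 67.9.
Then x_Z = 329/6 − (1/3)·67.9 = 32.2.
Total export volume: 67.9 + 32.2 = 100.1.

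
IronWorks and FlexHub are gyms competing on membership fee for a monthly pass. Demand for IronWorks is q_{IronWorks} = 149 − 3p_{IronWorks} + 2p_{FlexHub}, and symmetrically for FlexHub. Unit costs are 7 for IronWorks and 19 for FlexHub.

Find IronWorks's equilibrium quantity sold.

IronWorks's profit: π = (p_{IronWorks} − 7)(149 − 3p_{IronWorks} + 2p_{FlexHub}).
∂π/∂p_{IronWorks} = 170 − 6p_{IronWorks} + 2p_{FlexHub} = 0 ⇒ p_{IronWorks} = 85/3 + (1/3)p_{FlexHub}.
Similarly p_{FlexHub} = 103/3 + (1/3)p_{IronWorks}.
Plugging p_{FlexHub} into IronWorks's best response: p_{IronWorks} = 85/3 + (1/3)(103/3 + (1/3)p_{IronWorks}) ⇒ (8/9)p_{IronWorks} = 358/9, so p_{IronWorks} = 44.75.
Then p_{FlexHub} = 103/3 + (1/3)·44.75 = 49.25.
q_{IronWorks} = 149 − 3·44.75 + 2·49.25 = 113.25.

113.25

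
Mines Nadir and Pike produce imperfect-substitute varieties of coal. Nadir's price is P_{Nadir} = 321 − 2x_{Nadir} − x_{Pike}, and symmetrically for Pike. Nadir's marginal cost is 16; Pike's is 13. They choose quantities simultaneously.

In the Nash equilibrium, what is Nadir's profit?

Mine Nadir's profit: π = x_{Nadir}(321 − 2x_{Nadir} − x_{Pike}) − 16x_{Nadir}.
∂π/∂x_{Nadir} = 305 − 4x_{Nadir} − x_{Pike} = 0 ⇒ x_{Nadir} = 76.25 − 0.25x_{Pike}.
Similarly x_{Pike} = 77 − 0.25x_{Nadir}.
Plugging x_{Pike} into Nadir's best response: x_{Nadir} = 76.25 − 0.25(77 − 0.25x_{Nadir}) ⇒ 0.9375x_{Nadir} = 57, so x_{Nadir} = 60.8.
Then x_{Pike} = 77 − 0.25·60.8 = 61.8.
P_{Nadir} = 321 − 2·60.8 − 61.8 = 137.6.
Profit = (137.6 − 16)·60.8 = 7393.28.

7393.28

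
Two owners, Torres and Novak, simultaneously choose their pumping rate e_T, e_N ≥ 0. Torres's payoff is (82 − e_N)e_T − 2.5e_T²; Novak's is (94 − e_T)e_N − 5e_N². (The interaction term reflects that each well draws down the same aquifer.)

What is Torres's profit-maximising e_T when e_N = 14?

Expanding Torres's payoff: 82e_T − e_Ne_T − 2.5e_T².
∂π/∂e_T = 82 − e_N − 5e_T = 0, so e_T = 16.4 − 0.2e_N.
At e_N = 14: e_T = 16.4 − 0.2·14 = 13.6.

13.6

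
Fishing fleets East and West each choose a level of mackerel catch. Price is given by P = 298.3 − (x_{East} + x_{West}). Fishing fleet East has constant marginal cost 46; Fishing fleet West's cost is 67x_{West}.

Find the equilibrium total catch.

161.2

Fishing fleet East's profit: π = x_{East}(298.3 − (x_{East} + x_{West})) − 46x_{East}.
∂π/∂x_{East} = 252.3 − 2x_{East} − x_{West} = 0, so x_{East} = 126.15 − 0.5x_{West}.
By the same steps for West: x_{West} = 115.65 − 0.5x_{East}.
Plugging x_{West} into East's best response: x_{East} = 126.15 − 0.5(115.65 − 0.5x_{East}) ⇒ 0.75x_{East} = 68.325, so x_{East} = 91.1.
Then x_{West} = 115.65 − 0.5·91.1 = 70.1.
Total catch: 91.1 + 70.1 = 161.2.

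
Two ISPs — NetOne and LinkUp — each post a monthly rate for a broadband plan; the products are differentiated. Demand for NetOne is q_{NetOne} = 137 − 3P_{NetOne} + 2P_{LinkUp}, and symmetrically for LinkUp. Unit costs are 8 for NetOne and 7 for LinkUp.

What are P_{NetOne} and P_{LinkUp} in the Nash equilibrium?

NetOne's profit: π = (P_{NetOne} − 8)(137 − 3P_{NetOne} + 2P_{LinkUp}).
∂π/∂P_{NetOne} = 161 − 6P_{NetOne} + 2P_{LinkUp} = 0 ⇒ P_{NetOne} = 161/6 + (1/3)P_{LinkUp}.
Similarly P_{LinkUp} = 79/3 + (1/3)P_{NetOne}.
Substituting the second reaction function into the first: P_{NetOne} = 161/6 + (1/3)(79/3 + (1/3)P_{NetOne}), which gives (8/9)P_{NetOne} = 641/18 ⇒ P_{NetOne} = 40.0625.
Then P_{LinkUp} = 79/3 + (1/3)·40.0625 = 39.6875.

40.0625, 39.6875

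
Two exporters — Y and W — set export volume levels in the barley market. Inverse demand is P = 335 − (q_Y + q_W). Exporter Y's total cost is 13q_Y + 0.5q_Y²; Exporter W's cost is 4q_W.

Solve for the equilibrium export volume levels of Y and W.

Exporter Y's profit: π = q_Y(335 − (q_Y + q_W)) − 13q_Y − 0.5q_Y².
∂π/∂q_Y = 322 − 3q_Y − q_W = 0, so q_Y = 322/3 − (1/3)q_W.
For W: ∂π/∂q_W = 331 − 2q_W − q_Y = 0 ⇒ q_W = 165.5 − 0.5q_Y.
Plugging q_W into Y's best response: q_Y = 322/3 − (1/3)(165.5 − 0.5q_Y) ⇒ (5/6)q_Y = 313/6, so q_Y = 62.6.
Then q_W = 165.5 − 0.5·62.6 = 134.2.

62.6, 134.2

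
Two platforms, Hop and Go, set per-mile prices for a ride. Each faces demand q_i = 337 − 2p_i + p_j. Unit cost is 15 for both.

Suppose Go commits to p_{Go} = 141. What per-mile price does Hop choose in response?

127

Hop's profit: π = (p_{Hop} − 15)(337 − 2p_{Hop} + p_{Go}).
∂π/∂p_{Hop} = 367 − 4p_{Hop} + p_{Go} = 0 ⇒ p_{Hop} = 91.75 + 0.25p_{Go}.
At p_{Go} = 141: p_{Hop} = 91.75 + 0.25·141 = 127.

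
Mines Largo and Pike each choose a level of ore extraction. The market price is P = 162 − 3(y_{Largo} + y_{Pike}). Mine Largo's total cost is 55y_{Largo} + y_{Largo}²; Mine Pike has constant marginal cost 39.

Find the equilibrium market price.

90

Mine Largo's profit: π = y_{Largo}(162 − 3(y_{Largo} + y_{Pike})) − 55y_{Largo} − y_{Largo}².
∂π/∂y_{Largo} = 107 − 8y_{Largo} − 3y_{Pike} = 0, so y_{Largo} = 13.375 − 0.375y_{Pike}.
For Pike: ∂π/∂y_{Pike} = 123 − 6y_{Pike} − 3y_{Largo} = 0 ⇒ y_{Pike} = 20.5 − 0.5y_{Largo}.
Solving the two reaction functions simultaneously: (1 − (−0.375)(−0.5))y_{Largo} = 13.375 − 0.375·20.5, so 0.8125y_{Largo} = 5.6875 and y_{Largo} = 7.
Then y_{Pike} = 20.5 − 0.5·7 = 17.
Equilibrium price: P = 162 − 3·24 = 90.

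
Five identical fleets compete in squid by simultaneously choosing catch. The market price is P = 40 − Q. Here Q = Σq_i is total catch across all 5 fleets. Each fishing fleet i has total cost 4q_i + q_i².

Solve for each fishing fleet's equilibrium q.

A representative fishing fleet's profit is π_i = q_i(40 − Q) − 4q_i − q_i², with Q = q_i + Σ_{j≠i} q_j.
First-order condition: 36 − 4q_i − Σ_{j≠i} q_j = 0.
Imposing symmetry (q_j = q for all j) turns Σ_{j≠i} q_j into 4q, so 36 = 8q and q = 4.5.

4.5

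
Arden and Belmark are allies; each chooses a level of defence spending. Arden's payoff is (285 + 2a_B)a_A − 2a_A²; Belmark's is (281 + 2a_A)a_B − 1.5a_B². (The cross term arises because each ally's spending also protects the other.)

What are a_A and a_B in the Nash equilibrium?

Expanding Arden's payoff: 285a_A + 2a_Ba_A − 2a_A².
∂π/∂a_A = 285 + 2a_B − 4a_A = 0, so a_A = 71.25 + 0.5a_B.
Likewise for Belmark: a_B = 281/3 + (2/3)a_A.
Plugging a_B into Arden's best response: a_A = 71.25 + 0.5(281/3 + (2/3)a_A) ⇒ (2/3)a_A = 1417/12, so a_A = 177.125.
Then a_B = 281/3 + (2/3)·177.125 = 211.75.

177.125, 211.75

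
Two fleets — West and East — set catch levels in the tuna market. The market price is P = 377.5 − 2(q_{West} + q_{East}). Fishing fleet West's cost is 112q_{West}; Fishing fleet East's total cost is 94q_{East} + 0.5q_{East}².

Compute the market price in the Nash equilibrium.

Fishing fleet West's profit: π = q_{West}(377.5 − 2(q_{West} + q_{East})) − 112q_{West}.
∂π/∂q_{West} = 265.5 − 4q_{West} − 2q_{East} = 0, so q_{West} = 66.375 − 0.5q_{East}.
For East: ∂π/∂q_{East} = 283.5 − 5q_{East} − 2q_{West} = 0 ⇒ q_{East} = 56.7 − 0.4q_{West}.
Substituting the second reaction function into the first: q_{West} = 66.375 − 0.5(56.7 − 0.4q_{West}), which gives 0.8q_{West} = 38.025 ⇒ q_{West} = 1521/32.
Then q_{East} = 56.7 − 0.4·(1521/32) = 37.6875.
Equilibrium price: P = 377.5 − 2·(2727/32) = 207.0625.

207.0625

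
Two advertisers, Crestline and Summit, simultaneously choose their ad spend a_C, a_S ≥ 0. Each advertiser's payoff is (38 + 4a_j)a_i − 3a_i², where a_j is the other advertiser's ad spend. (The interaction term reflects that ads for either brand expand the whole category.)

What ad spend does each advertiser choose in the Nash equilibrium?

19

Crestline's payoff is (38 + 4a_S)a_C − 3a_C².
∂π/∂a_C = 38 + 4a_S − 6a_C = 0, so a_C = 19/3 + (2/3)a_S.
Setting a_C = a_S in the reaction function: a_C = 19/3 + (2/3)a_C, so a_C = (19/3) / (1/3) = 19.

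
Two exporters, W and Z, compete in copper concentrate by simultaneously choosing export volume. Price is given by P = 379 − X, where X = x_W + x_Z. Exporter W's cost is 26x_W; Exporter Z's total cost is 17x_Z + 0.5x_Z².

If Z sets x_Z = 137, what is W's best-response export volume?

108

Exporter W's profit: π = x_W(379 − (x_W + x_Z)) − 26x_W.
∂π/∂x_W = 353 − 2x_W − x_Z = 0, so x_W = 176.5 − 0.5x_Z.
At x_Z = 137: x_W = 176.5 − 0.5·137 = 108.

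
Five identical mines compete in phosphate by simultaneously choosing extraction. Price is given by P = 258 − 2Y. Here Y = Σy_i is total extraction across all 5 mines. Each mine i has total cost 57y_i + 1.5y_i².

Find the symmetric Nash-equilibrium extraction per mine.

13.4

A representative mine's profit is π_i = y_i(258 − 2Y) − 57y_i − 1.5y_i², with Y = y_i + Σ_{j≠i} y_j.
First-order condition: 201 − 7y_i − 2Σ_{j≠i} y_j = 0.
In a symmetric equilibrium every mine chooses the same y, so Σ_{j≠i} y_j = 4y. The condition becomes 201 − 15y = 0, giving y = 201/15 = 13.4.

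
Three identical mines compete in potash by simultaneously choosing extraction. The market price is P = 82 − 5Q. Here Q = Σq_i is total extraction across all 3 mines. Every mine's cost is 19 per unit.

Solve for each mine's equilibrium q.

3.15

A representative mine's profit is π_i = q_i(82 − 5Q) − 19q_i, with Q = q_i + Σ_{j≠i} q_j.
First-order condition: 63 − 10q_i − 5Σ_{j≠i} q_j = 0.
With identical mines, set every q_j = q: then 63 − 10q − 10q = 0, i.e. q = 63/20 = 3.15.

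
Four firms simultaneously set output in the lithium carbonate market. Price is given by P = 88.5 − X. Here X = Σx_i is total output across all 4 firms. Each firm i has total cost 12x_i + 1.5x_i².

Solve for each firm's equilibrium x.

A representative firm's profit is π_i = x_i(88.5 − X) − 12x_i − 1.5x_i², with X = x_i + Σ_{j≠i} x_j.
First-order condition: 76.5 − 5x_i − Σ_{j≠i} x_j = 0.
In a symmetric equilibrium every firm chooses the same x, so Σ_{j≠i} x_j = 3x. The condition becomes 76.5 − 8x = 0, giving x = 76.5/8 = 9.5625.

9.5625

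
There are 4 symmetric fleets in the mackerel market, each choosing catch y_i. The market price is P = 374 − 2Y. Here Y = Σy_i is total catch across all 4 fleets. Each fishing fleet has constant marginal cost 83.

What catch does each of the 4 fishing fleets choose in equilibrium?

29.1

A representative fishing fleet's profit is π_i = y_i(374 − 2Y) − 83y_i, with Y = y_i + Σ_{j≠i} y_j.
First-order condition: 291 − 4y_i − 2Σ_{j≠i} y_j = 0.
With identical fishing fleets, set every y_j = y: then 291 − 4y − 6y = 0, i.e. y = 291/10 = 29.1.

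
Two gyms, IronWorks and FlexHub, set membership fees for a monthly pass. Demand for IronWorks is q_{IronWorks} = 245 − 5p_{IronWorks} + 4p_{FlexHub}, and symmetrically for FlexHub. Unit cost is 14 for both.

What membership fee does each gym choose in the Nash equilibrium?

IronWorks's profit: π = (p_{IronWorks} − 14)(245 − 5p_{IronWorks} + 4p_{FlexHub}).
∂π/∂p_{IronWorks} = 315 − 10p_{IronWorks} + 4p_{FlexHub} = 0 ⇒ p_{IronWorks} = 31.5 + 0.4p_{FlexHub}.
By symmetry p_{FlexHub} = p_{IronWorks}; substituting into the reaction function, 0.6p_{IronWorks} = 31.5 and p_{IronWorks} = 52.5.

52.5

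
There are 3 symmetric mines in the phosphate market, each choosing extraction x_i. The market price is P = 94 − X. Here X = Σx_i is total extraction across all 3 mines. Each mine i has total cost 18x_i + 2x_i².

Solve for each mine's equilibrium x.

A representative mine's profit is π_i = x_i(94 − X) − 18x_i − 2x_i², with X = x_i + Σ_{j≠i} x_j.
First-order condition: 76 − 6x_i − Σ_{j≠i} x_j = 0.
With identical mines, set every x_j = x: then 76 − 6x − 2x = 0, i.e. x = 76/8 = 9.5.

9.5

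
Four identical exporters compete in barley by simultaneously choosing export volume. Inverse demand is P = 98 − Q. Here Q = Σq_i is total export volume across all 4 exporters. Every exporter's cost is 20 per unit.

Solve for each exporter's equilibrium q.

15.6

A representative exporter's profit is π_i = q_i(98 − Q) − 20q_i, with Q = q_i + Σ_{j≠i} q_j.
First-order condition: 78 − 2q_i − Σ_{j≠i} q_j = 0.
Imposing symmetry (q_j = q for all j) turns Σ_{j≠i} q_j into 3q, so 78 = 5q and q = 15.6.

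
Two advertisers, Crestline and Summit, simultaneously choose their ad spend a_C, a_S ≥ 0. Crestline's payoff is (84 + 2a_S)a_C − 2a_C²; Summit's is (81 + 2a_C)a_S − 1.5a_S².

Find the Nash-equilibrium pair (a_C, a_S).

Expanding Crestline's payoff: 84a_C + 2a_Sa_C − 2a_C².
∂π/∂a_C = 84 + 2a_S − 4a_C = 0, so a_C = 21 + 0.5a_S.
Likewise for Summit: a_S = 27 + (2/3)a_C.
Plugging a_S into Crestline's best response: a_C = 21 + 0.5(27 + (2/3)a_C) ⇒ (2/3)a_C = 34.5, so a_C = 51.75.
Then a_S = 27 + (2/3)·51.75 = 61.5.

51.75, 61.5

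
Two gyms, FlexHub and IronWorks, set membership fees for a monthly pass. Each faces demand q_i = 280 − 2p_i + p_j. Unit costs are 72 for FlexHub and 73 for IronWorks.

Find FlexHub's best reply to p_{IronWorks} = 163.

FlexHub's profit: π = (p_{FlexHub} − 72)(280 − 2p_{FlexHub} + p_{IronWorks}).
∂π/∂p_{FlexHub} = 424 − 4p_{FlexHub} + p_{IronWorks} = 0 ⇒ p_{FlexHub} = 106 + 0.25p_{IronWorks}.
At p_{IronWorks} = 163: p_{FlexHub} = 106 + 0.25·163 = 146.75.

146.75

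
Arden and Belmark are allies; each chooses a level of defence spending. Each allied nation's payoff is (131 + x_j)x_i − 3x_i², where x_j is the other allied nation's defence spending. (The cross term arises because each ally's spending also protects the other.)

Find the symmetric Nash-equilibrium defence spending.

Arden's payoff is (131 + x_B)x_A − 3x_A².
∂π/∂x_A = 131 + x_B − 6x_A = 0, so x_A = 131/6 + (1/6)x_B.
Setting x_A = x_B in the reaction function: x_A = 131/6 + (1/6)x_A, so x_A = (131/6) / (5/6) = 26.2.

26.2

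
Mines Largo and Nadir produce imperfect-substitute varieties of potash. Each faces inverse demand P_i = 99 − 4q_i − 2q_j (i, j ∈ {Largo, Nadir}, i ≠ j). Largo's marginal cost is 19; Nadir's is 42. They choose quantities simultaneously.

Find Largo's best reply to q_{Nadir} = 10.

Mine Largo's profit: π = q_{Largo}(99 − 4q_{Largo} − 2q_{Nadir}) − 19q_{Largo}.
∂π/∂q_{Largo} = 80 − 8q_{Largo} − 2q_{Nadir} = 0 ⇒ q_{Largo} = 10 − 0.25q_{Nadir}.
At q_{Nadir} = 10: q_{Largo} = 10 − 0.25·10 = 7.5.

7.5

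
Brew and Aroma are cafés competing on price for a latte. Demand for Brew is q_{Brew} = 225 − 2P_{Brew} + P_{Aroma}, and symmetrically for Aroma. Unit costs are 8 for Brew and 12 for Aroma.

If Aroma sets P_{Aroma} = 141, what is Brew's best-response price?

95.5

Brew's profit: π = (P_{Brew} − 8)(225 − 2P_{Brew} + P_{Aroma}).
∂π/∂P_{Brew} = 241 − 4P_{Brew} + P_{Aroma} = 0 ⇒ P_{Brew} = 60.25 + 0.25P_{Aroma}.
At P_{Aroma} = 141: P_{Brew} = 60.25 + 0.25·141 = 95.5.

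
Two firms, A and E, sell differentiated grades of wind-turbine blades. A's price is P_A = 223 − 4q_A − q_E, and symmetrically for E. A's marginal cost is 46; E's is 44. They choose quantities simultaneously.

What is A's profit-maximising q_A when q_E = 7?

21.25

Firm A's profit: π = q_A(223 − 4q_A − q_E) − 46q_A.
∂π/∂q_A = 177 − 8q_A − q_E = 0 ⇒ q_A = 22.125 − 0.125q_E.
At q_E = 7: q_A = 22.125 − 0.125·7 = 21.25.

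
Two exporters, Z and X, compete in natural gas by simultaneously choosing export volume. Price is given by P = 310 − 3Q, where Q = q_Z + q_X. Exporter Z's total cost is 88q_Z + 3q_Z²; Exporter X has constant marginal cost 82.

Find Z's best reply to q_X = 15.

14.75

Exporter Z's profit: π = q_Z(310 − 3(q_Z + q_X)) − 88q_Z − 3q_Z².
∂π/∂q_Z = 222 − 12q_Z − 3q_X = 0, so q_Z = 18.5 − 0.25q_X.
At q_X = 15: q_Z = 18.5 − 0.25·15 = 14.75.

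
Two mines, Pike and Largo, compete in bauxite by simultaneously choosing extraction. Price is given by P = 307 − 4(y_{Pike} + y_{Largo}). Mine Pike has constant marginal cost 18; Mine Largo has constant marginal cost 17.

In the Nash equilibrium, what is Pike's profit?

2304

Mine Pike's profit: π = y_{Pike}(307 − 4(y_{Pike} + y_{Largo})) − 18y_{Pike}.
∂π/∂y_{Pike} = 289 − 8y_{Pike} − 4y_{Largo} = 0, so y_{Pike} = 36.125 − 0.5y_{Largo}.
By the same steps for Largo: y_{Largo} = 36.25 − 0.5y_{Pike}.
Solving the two reaction functions simultaneously: (1 − (−0.5)(−0.5))y_{Pike} = 36.125 − 0.5·36.25, so 0.75y_{Pike} = 18 and y_{Pike} = 24.
Then y_{Largo} = 36.25 − 0.5·24 = 24.25.
Price P = 307 − 4·48.25 = 114.
Pike's profit: (114 − 18)·24 = 2304.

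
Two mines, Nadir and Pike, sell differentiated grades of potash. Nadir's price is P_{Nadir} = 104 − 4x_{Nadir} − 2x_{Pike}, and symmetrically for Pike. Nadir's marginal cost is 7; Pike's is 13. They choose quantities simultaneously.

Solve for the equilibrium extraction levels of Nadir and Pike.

Mine Nadir's profit: π = x_{Nadir}(104 − 4x_{Nadir} − 2x_{Pike}) − 7x_{Nadir}.
∂π/∂x_{Nadir} = 97 − 8x_{Nadir} − 2x_{Pike} = 0 ⇒ x_{Nadir} = 12.125 − 0.25x_{Pike}.
Similarly x_{Pike} = 11.375 − 0.25x_{Nadir}.
Solving the two reaction functions simultaneously: (1 − (−0.25)(−0.25))x_{Nadir} = 12.125 − 0.25·11.375, so 0.9375x_{Nadir} = 297/32 and x_{Nadir} = 9.9.
Then x_{Pike} = 11.375 − 0.25·9.9 = 8.9.

9.9, 8.9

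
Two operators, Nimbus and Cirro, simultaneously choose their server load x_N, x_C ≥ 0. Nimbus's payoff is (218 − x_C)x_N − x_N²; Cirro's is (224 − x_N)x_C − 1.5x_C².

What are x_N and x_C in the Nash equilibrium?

86, 46

Expanding Nimbus's payoff: 218x_N − x_Cx_N − x_N².
∂π/∂x_N = 218 − x_C − 2x_N = 0, so x_N = 109 − 0.5x_C.
Likewise for Cirro: x_C = 224/3 − (1/3)x_N.
Substituting the second reaction function into the first: x_N = 109 − 0.5(224/3 − (1/3)x_N), which gives (5/6)x_N = 215/3 ⇒ x_N = 86.
Then x_C = 224/3 − (1/3)·86 = 46.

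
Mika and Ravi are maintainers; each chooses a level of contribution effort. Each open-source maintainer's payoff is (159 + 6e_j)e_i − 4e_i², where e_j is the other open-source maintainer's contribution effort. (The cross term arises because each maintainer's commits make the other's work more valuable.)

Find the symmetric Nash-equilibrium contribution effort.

79.5

Mika's payoff is (159 + 6e_R)e_M − 4e_M².
∂π/∂e_M = 159 + 6e_R − 8e_M = 0, so e_M = 19.875 + 0.75e_R.
The game is symmetric, so in equilibrium e_R = e_M: the reaction function gives 0.25e_M = 19.875, hence e_M = 79.5.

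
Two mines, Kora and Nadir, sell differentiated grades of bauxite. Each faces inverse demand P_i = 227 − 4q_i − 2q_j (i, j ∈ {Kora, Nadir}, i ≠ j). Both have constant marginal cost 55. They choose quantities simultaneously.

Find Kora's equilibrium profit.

Mine Kora's profit: π = q_{Kora}(227 − 4q_{Kora} − 2q_{Nadir}) − 55q_{Kora}.
∂π/∂q_{Kora} = 172 − 8q_{Kora} − 2q_{Nadir} = 0 ⇒ q_{Kora} = 21.5 − 0.25q_{Nadir}.
Setting q_{Kora} = q_{Nadir} in the reaction function: q_{Kora} = 21.5 − 0.25q_{Kora}, so q_{Kora} = 21.5 / 1.25 = 17.2.
P_{Kora} = 227 − 4·17.2 − 2·17.2 = 123.8.
Profit = (123.8 − 55)·17.2 = 1183.36.

1183.36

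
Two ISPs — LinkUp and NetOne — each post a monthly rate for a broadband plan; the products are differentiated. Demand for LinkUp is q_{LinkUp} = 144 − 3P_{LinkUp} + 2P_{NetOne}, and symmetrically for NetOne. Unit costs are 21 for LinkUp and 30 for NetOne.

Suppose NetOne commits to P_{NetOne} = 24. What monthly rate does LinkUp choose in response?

LinkUp's profit: π = (P_{LinkUp} − 21)(144 − 3P_{LinkUp} + 2P_{NetOne}).
∂π/∂P_{LinkUp} = 207 − 6P_{LinkUp} + 2P_{NetOne} = 0 ⇒ P_{LinkUp} = 34.5 + (1/3)P_{NetOne}.
At P_{NetOne} = 24: P_{LinkUp} = 34.5 + (1/3)·24 = 42.5.

42.5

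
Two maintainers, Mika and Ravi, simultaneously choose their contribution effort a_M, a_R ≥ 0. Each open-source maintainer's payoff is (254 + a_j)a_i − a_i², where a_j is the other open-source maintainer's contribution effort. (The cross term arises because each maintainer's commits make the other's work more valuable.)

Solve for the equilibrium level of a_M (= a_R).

254

Mika's payoff is (254 + a_R)a_M − a_M².
∂π/∂a_M = 254 + a_R − 2a_M = 0, so a_M = 127 + 0.5a_R.
By symmetry a_R = a_M; substituting into the reaction function, 0.5a_M = 127 and a_M = 254.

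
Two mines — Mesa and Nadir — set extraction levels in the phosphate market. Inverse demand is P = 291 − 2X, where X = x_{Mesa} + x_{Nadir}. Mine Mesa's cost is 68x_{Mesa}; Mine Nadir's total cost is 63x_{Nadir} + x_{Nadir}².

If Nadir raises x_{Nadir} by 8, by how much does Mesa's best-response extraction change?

Mine Mesa's profit: π = x_{Mesa}(291 − 2(x_{Mesa} + x_{Nadir})) − 68x_{Mesa}.
∂π/∂x_{Mesa} = 223 − 4x_{Mesa} − 2x_{Nadir} = 0, so x_{Mesa} = 55.75 − 0.5x_{Nadir}.
The reaction-function slope is −0.5, so an 8-unit rise in x_{Nadir} moves x_{Mesa} by −0.5 × 8 = −4. Mesa's best response falls — the actions are strategic substitutes.

-4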